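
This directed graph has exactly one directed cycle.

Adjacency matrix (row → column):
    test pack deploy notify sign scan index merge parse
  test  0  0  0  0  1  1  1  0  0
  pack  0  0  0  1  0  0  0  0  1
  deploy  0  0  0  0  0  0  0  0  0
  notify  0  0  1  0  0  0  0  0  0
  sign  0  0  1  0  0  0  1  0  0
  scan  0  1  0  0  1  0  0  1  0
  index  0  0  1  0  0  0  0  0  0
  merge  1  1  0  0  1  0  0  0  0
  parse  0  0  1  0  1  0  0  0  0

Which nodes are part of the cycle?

scan, test, merge

DFS with gray/black marking from scan:
scan gray
  sign gray
    index gray
      deploy gray
      deploy black
    index black
    sign→deploy: deploy black — skip
  sign black
  merge gray
    pack gray
      notify gray
        notify→deploy: deploy black — skip
      notify black
      parse gray
        parse→sign: sign black — skip
        parse→deploy: deploy black — skip
      parse black
    pack black
    merge→sign: sign black — skip
    test gray
      test→sign: sign black — skip
      test→scan: scan is gray → back edge
Back edge closes the cycle scan → merge → test → scan; its vertices are {scan, test, merge}.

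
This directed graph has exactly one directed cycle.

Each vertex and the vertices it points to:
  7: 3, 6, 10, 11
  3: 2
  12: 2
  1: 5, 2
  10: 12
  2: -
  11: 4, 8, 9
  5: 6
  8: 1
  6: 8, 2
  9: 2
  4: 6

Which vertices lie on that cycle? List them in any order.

1, 5, 6, 8

DFS with gray/black marking from 8:
8 gray
  1 gray
    5 gray
      6 gray
        6→8: 8 is gray → back edge
Back edge closes the cycle 8 → 1 → 5 → 6 → 8; its vertices are {1, 5, 6, 8}.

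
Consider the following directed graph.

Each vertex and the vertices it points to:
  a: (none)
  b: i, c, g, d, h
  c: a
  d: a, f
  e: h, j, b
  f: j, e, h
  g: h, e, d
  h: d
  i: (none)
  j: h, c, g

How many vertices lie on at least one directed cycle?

7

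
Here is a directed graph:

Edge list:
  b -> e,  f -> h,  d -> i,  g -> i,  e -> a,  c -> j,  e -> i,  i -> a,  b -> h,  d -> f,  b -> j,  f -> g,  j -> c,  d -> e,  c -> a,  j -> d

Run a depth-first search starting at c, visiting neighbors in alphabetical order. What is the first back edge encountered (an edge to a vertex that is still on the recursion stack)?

DFS from c (visiting neighbors in alphabetical order); mark gray on enter, black on exit:
c gray
  a gray
  a black
  j gray
    j→c: c is gray → back edge
First back edge: j → c.

j→c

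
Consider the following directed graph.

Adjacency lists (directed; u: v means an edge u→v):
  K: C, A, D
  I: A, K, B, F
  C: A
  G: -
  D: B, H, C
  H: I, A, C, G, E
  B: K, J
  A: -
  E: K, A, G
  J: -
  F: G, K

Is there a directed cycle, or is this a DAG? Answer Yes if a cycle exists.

DFS with white/gray/black marking, starting from K:
K gray
  C gray
    A gray
    A black
  C black
  K→A: A black — skip
  D gray
    B gray
      B→K: K is gray → back edge
Back edge found, so a cycle exists: K → D → B → K.

Yes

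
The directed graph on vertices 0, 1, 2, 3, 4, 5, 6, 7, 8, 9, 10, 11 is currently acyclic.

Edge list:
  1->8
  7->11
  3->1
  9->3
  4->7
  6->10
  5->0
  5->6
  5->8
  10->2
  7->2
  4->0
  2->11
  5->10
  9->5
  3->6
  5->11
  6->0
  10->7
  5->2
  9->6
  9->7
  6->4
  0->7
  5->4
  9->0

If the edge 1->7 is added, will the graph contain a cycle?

No

Adding 1→7 creates a cycle iff 7 can already reach 1.
Explore from 7: no path reaches 1. The graph stays acyclic.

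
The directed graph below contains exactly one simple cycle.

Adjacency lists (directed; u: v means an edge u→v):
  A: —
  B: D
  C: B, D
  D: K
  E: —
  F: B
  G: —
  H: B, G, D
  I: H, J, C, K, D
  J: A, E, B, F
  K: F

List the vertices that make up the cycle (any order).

DFS with gray/black marking from K:
K gray
  F gray
    B gray
      D gray
        D→K: K is gray → back edge
Back edge closes the cycle K → F → B → D → K; its vertices are {B, D, F, K}.

B, D, F, K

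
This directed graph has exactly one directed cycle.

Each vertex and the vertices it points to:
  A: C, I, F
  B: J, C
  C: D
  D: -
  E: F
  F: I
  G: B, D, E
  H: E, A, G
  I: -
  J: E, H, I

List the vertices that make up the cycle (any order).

DFS with gray/black marking from H:
H gray
  E gray
    F gray
      I gray
      I black
    F black
  E black
  A gray
    C gray
      D gray
      D black
    C black
    A→I: I black — skip
    A→F: F black — skip
  A black
  G gray
    B gray
      J gray
        J→E: E black — skip
        J→H: H is gray → back edge
Back edge closes the cycle H → G → B → J → H; its vertices are {B, G, H, J}.

B, G, H, J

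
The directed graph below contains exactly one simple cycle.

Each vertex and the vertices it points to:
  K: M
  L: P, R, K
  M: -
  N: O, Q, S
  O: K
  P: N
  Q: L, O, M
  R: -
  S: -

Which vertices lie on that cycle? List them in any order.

L, N, P, Q

DFS with gray/black marking from L:
L gray
  P gray
    N gray
      O gray
        K gray
          M gray
          M black
        K black
      O black
      Q gray
        Q→L: L is gray → back edge
Back edge closes the cycle L → P → N → Q → L; its vertices are {L, N, P, Q}.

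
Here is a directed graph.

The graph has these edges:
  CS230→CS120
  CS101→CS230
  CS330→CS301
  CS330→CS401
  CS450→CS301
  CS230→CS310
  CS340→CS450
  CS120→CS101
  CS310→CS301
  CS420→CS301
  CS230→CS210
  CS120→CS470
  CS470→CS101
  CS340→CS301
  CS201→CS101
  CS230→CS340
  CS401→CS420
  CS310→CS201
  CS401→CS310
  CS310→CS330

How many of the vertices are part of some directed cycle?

8

A vertex is on a directed cycle iff it belongs to a strongly connected component of size ≥ 2 (or has a self-loop).
The vertices on cycles are {CS101, CS120, CS201, CS230, CS310, CS330, CS401, CS470} — 8 in total.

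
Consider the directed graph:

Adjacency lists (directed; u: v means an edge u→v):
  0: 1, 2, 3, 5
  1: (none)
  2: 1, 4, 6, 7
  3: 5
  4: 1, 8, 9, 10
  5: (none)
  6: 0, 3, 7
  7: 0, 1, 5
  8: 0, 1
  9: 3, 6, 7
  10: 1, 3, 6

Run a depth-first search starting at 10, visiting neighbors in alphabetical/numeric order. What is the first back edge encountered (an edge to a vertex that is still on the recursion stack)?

8->0

DFS from 10 (visiting neighbors in alphabetical/numeric order); mark gray on enter, black on exit:
10 gray
  1 gray
  1 black
  3 gray
    5 gray
    5 black
  3 black
  6 gray
    0 gray
      0→1: 1 black — skip
      2 gray
        2→1: 1 black — skip
        4 gray
          4→1: 1 black — skip
          8 gray
            8→0: 0 is gray → back edge
First back edge: 8 → 0.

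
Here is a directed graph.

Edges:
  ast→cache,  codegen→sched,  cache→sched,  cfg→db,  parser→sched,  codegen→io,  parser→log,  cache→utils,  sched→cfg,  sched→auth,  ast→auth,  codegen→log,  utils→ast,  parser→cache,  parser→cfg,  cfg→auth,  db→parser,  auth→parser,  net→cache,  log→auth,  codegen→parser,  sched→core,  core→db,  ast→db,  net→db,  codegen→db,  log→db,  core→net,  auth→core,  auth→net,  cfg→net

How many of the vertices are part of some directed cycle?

A vertex is on a directed cycle iff it belongs to a strongly connected component of size ≥ 2 (or has a self-loop).
The vertices on cycles are {db, ast, cfg, log, net, auth, core, cache, sched, utils, parser} — 11 in total.

11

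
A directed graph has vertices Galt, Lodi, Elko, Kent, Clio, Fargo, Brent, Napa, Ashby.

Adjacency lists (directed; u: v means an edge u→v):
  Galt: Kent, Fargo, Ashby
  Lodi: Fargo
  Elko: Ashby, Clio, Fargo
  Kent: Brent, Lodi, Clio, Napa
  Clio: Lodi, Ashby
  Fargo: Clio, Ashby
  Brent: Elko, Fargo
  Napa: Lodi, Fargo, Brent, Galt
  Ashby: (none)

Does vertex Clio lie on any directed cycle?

Clio is on a cycle iff Clio can reach itself via ≥1 edge.
Clio → Lodi → Fargo → Clio — yes.

Yes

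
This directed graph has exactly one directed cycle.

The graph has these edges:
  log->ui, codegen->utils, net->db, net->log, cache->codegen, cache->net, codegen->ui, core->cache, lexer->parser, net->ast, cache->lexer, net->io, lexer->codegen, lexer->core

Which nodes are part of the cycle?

DFS with gray/black marking from cache:
cache gray
  lexer gray
    parser gray
    parser black
    codegen gray
      utils gray
      utils black
      ui gray
      ui black
    codegen black
    core gray
      core→cache: cache is gray → back edge
Back edge closes the cycle cache → lexer → core → cache; its vertices are {core, cache, lexer}.

core, cache, lexer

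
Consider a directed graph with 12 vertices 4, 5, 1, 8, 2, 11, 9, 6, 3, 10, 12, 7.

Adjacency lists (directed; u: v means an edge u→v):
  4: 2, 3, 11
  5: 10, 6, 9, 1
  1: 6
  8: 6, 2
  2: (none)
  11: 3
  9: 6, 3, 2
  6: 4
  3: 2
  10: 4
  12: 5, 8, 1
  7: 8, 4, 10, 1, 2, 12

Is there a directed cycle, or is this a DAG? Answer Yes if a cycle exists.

No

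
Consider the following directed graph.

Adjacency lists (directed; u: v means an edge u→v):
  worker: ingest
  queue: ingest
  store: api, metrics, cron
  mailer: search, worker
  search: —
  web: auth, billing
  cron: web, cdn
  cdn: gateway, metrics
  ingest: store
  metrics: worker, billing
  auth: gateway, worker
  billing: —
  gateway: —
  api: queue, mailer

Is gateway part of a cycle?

gateway lies on a cycle iff there is a path from gateway back to itself.
Exploring from gateway, it never reaches itself; equivalently, its strongly connected component is a singleton.

No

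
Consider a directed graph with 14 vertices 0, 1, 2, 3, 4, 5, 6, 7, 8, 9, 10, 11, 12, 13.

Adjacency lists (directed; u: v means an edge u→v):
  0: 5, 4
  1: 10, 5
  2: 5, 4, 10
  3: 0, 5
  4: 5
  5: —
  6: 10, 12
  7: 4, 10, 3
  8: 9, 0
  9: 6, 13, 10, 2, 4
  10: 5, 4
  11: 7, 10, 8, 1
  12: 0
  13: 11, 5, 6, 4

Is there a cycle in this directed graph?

Yes

DFS with white/gray/black marking, starting from 4:
4 gray
  5 gray
  5 black
4 black
0 gray
  0→5: 5 black — skip
  0→4: 4 black — skip
0 black
1 gray
  10 gray
    10→5: 5 black — skip
    10→4: 4 black — skip
  10 black
  1→5: 5 black — skip
1 black
2 gray
  2→5: 5 black — skip
  2→4: 4 black — skip
  2→10: 10 black — skip
2 black
3 gray
  3→0: 0 black — skip
  3→5: 5 black — skip
3 black
6 gray
  6→10: 10 black — skip
  12 gray
    12→0: 0 black — skip
  12 black
6 black
7 gray
  7→4: 4 black — skip
  7→10: 10 black — skip
  7→3: 3 black — skip
7 black
8 gray
  9 gray
    9→6: 6 black — skip
    13 gray
      11 gray
        11→7: 7 black — skip
        11→10: 10 black — skip
        11→8: 8 is gray → back edge
Back edge found, so a cycle exists: 8 → 9 → 13 → 11 → 8.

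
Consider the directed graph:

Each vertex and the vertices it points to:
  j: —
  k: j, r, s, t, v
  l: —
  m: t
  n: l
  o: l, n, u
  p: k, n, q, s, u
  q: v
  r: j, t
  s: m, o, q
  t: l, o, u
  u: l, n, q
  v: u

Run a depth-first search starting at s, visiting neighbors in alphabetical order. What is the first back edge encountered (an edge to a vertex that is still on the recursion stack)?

DFS from s (visiting neighbors in alphabetical order); mark gray on enter, black on exit:
s gray
  m gray
    t gray
      l gray
      l black
      o gray
        o→l: l black — skip
        n gray
          n→l: l black — skip
        n black
        u gray
          u→l: l black — skip
          u→n: n black — skip
          q gray
            v gray
              v→u: u is gray → back edge
First back edge: v → u.

v->u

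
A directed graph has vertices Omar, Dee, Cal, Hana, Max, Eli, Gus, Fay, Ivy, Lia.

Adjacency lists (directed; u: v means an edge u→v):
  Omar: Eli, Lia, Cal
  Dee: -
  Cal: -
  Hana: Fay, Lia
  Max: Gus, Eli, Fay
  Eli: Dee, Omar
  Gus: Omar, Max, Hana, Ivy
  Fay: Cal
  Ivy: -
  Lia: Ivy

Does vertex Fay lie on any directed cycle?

Fay lies on a cycle iff there is a path from Fay back to itself.
Exploring from Fay, it never reaches itself; equivalently, its strongly connected component is a singleton.

No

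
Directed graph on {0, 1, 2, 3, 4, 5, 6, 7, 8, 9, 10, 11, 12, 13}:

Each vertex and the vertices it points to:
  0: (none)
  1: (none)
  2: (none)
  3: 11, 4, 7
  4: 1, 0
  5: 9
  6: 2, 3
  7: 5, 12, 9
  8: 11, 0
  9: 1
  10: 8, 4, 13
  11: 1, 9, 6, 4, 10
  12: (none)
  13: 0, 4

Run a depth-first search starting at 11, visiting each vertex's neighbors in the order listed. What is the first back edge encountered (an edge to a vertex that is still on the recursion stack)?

3->11

DFS from 11 (visiting each vertex's neighbors in the order listed); mark gray on enter, black on exit:
11 gray
  1 gray
  1 black
  9 gray
    9→1: 1 black — skip
  9 black
  6 gray
    2 gray
    2 black
    3 gray
      3→11: 11 is gray → back edge
First back edge: 3 → 11.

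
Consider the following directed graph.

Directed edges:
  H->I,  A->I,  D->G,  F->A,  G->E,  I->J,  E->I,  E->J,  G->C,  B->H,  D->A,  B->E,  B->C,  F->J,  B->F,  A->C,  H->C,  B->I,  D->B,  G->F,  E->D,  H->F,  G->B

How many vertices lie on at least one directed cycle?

4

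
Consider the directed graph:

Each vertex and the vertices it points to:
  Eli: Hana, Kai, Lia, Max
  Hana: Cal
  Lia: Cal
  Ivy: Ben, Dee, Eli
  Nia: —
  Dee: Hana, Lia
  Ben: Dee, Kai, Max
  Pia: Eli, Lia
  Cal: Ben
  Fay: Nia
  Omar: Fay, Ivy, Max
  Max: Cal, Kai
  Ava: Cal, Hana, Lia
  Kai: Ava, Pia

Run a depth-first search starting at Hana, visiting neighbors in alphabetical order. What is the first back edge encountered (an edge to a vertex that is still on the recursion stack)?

DFS from Hana (visiting neighbors in alphabetical order); mark gray on enter, black on exit:
Hana gray
  Cal gray
    Ben gray
      Dee gray
        Dee→Hana: Hana is gray → back edge
First back edge: Dee → Hana.

Dee->Hana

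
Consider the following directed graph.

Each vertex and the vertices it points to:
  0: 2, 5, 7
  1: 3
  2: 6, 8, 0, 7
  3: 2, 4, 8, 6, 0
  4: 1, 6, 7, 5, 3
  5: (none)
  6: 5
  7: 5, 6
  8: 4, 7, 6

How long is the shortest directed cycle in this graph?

For each vertex v, BFS finds the shortest path from v back to v.
The shortest such closed walk is 3 → 4 → 3, length 2.

2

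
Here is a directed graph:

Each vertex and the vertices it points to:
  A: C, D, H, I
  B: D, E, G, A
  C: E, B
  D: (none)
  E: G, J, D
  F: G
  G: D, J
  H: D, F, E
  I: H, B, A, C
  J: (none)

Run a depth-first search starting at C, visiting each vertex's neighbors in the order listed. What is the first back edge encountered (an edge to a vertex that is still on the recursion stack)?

DFS from C (visiting each vertex's neighbors in the order listed); mark gray on enter, black on exit:
C gray
  E gray
    G gray
      D gray
      D black
      J gray
      J black
    G black
    E→J: J black — skip
    E→D: D black — skip
  E black
  B gray
    B→D: D black — skip
    B→E: E black — skip
    B→G: G black — skip
    A gray
      A→C: C is gray → back edge
First back edge: A → C.

A→C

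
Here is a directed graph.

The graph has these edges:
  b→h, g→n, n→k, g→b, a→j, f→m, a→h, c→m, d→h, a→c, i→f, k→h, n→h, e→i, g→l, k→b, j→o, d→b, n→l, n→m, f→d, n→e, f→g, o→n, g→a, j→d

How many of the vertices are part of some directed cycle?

A vertex is on a directed cycle iff it belongs to a strongly connected component of size ≥ 2 (or has a self-loop).
The vertices on cycles are {a, e, f, g, i, j, n, o} — 8 in total.

8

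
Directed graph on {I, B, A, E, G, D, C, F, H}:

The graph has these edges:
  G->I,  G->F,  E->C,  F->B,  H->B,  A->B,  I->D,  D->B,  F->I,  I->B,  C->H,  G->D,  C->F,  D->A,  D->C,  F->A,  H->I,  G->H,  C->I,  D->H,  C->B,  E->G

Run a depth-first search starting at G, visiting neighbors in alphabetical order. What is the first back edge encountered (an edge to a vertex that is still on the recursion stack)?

DFS from G (visiting neighbors in alphabetical order); mark gray on enter, black on exit:
G gray
  D gray
    A gray
      B gray
      B black
    A black
    D→B: B black — skip
    C gray
      C→B: B black — skip
      F gray
        F→A: A black — skip
        F→B: B black — skip
        I gray
          I→B: B black — skip
          I→D: D is gray → back edge
First back edge: I → D.

I->D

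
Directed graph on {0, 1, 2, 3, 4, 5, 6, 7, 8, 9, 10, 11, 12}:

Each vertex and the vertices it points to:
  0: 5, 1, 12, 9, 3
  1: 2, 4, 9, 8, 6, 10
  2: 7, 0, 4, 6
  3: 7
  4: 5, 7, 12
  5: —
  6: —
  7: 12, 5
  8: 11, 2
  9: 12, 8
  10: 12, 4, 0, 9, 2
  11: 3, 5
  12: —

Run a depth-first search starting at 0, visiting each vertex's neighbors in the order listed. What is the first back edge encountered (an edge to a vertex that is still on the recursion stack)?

2->0

DFS from 0 (visiting each vertex's neighbors in the order listed); mark gray on enter, black on exit:
0 gray
  5 gray
  5 black
  1 gray
    2 gray
      7 gray
        12 gray
        12 black
        7→5: 5 black — skip
      7 black
      2→0: 0 is gray → back edge
First back edge: 2 → 0.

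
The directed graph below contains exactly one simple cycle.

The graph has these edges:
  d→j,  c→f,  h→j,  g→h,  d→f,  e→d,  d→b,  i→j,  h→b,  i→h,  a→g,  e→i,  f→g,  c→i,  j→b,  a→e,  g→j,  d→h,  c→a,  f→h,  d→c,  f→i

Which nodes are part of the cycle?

a, c, d, e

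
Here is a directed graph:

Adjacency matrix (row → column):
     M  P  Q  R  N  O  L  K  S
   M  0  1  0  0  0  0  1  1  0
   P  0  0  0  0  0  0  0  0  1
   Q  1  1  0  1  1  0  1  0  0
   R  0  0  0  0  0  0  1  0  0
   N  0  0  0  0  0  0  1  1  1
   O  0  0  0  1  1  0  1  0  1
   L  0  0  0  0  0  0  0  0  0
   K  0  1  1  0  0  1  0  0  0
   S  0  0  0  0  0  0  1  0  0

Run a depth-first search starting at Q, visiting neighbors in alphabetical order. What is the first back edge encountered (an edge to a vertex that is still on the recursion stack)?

N→K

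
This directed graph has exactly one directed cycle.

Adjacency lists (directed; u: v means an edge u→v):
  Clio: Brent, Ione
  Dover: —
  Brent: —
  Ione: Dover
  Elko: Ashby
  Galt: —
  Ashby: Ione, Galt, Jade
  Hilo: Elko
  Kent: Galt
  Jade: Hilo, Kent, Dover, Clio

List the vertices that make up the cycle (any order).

DFS with gray/black marking from Ashby:
Ashby gray
  Ione gray
    Dover gray
    Dover black
  Ione black
  Galt gray
  Galt black
  Jade gray
    Hilo gray
      Elko gray
        Elko→Ashby: Ashby is gray → back edge
Back edge closes the cycle Ashby → Jade → Hilo → Elko → Ashby; its vertices are {Elko, Hilo, Jade, Ashby}.

Elko, Hilo, Jade, Ashby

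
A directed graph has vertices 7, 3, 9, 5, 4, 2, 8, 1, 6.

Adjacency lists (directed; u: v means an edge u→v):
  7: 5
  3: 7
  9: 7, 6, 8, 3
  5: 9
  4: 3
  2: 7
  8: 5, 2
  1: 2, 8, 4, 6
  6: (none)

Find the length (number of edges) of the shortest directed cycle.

3

For each vertex v, BFS finds the shortest path from v back to v.
The shortest such closed walk is 8 → 5 → 9 → 8, length 3.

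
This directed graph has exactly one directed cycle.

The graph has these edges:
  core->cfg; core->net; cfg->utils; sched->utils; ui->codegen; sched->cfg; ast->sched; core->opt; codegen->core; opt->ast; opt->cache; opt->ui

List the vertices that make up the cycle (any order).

DFS with gray/black marking from opt:
opt gray
  ui gray
    codegen gray
      core gray
        cfg gray
          utils gray
          utils black
        cfg black
        net gray
        net black
        core→opt: opt is gray → back edge
Back edge closes the cycle opt → ui → codegen → core → opt; its vertices are {ui, opt, core, codegen}.

ui, opt, core, codegen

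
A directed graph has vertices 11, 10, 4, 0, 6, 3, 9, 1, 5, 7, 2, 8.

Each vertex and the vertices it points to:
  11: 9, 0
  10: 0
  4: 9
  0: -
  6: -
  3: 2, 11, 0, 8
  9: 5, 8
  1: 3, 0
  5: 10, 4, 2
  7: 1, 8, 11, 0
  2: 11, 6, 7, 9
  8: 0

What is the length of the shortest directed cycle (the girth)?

For each vertex v, BFS finds the shortest path from v back to v.
The shortest such closed walk is 5 → 2 → 9 → 5, length 3.

3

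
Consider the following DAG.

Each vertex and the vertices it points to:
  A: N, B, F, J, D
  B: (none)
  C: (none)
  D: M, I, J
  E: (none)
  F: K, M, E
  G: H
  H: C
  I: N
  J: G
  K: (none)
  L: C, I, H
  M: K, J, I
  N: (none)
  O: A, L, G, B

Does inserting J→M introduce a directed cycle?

Yes

Adding J→M creates a cycle iff M can already reach J.
Path from M: M → J.
So M → … → J → M is a cycle.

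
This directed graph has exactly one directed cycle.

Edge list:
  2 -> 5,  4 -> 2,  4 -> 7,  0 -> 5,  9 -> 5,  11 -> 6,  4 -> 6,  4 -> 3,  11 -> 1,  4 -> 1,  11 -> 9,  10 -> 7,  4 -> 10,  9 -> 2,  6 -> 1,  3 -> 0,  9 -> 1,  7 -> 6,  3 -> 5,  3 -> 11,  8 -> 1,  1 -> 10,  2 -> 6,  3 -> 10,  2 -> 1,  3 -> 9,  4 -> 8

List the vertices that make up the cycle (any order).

DFS with gray/black marking from 10:
10 gray
  7 gray
    6 gray
      1 gray
        1→10: 10 is gray → back edge
Back edge closes the cycle 10 → 7 → 6 → 1 → 10; its vertices are {1, 6, 7, 10}.

1, 6, 7, 10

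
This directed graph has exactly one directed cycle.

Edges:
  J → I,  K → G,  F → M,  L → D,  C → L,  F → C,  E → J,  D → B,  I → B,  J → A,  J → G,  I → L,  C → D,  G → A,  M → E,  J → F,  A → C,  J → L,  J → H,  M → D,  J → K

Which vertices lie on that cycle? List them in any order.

DFS with gray/black marking from J:
J gray
  G gray
    A gray
      C gray
        L gray
          D gray
            B gray
            B black
          D black
        L black
        C→D: D black — skip
      C black
    A black
  G black
  K gray
    K→G: G black — skip
  K black
  J→A: A black — skip
  I gray
    I→L: L black — skip
    I→B: B black — skip
  I black
  J→L: L black — skip
  F gray
    M gray
      M→D: D black — skip
      E gray
        E→J: J is gray → back edge
Back edge closes the cycle J → F → M → E → J; its vertices are {E, F, J, M}.

E, F, J, M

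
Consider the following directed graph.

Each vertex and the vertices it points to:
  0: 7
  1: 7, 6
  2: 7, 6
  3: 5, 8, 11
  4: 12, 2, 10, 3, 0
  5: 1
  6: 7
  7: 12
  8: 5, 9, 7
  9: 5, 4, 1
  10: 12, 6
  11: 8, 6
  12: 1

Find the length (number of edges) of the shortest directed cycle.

3

For each vertex v, BFS finds the shortest path from v back to v.
The shortest such closed walk is 12 → 1 → 7 → 12, length 3.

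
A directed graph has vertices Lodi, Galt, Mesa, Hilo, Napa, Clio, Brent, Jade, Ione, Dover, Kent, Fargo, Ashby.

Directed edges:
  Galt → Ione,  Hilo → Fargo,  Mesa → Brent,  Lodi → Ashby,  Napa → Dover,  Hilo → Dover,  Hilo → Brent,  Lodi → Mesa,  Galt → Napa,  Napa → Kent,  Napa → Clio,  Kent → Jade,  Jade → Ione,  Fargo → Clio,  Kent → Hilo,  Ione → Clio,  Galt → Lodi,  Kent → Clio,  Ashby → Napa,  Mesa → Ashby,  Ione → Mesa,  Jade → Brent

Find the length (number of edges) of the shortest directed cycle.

6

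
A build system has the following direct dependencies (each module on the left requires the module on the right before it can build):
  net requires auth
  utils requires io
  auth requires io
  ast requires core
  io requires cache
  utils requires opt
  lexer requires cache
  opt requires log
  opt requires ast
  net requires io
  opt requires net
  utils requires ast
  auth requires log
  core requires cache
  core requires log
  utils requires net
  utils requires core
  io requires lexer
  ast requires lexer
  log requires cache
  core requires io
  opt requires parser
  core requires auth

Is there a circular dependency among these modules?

No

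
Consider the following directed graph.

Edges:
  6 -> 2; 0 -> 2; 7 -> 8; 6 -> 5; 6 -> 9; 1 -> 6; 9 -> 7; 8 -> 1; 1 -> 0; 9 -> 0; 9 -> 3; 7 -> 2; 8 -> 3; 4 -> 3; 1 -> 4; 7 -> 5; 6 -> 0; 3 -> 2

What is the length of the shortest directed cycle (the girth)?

5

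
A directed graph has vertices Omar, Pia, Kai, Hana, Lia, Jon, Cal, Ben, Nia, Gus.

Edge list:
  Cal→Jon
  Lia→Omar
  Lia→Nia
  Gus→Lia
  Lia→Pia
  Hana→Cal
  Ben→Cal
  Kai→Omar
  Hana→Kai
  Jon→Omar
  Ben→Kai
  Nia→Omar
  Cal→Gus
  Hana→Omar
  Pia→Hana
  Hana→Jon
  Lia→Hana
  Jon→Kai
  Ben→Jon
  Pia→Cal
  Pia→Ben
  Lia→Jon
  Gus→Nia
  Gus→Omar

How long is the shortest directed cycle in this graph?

For each vertex v, BFS finds the shortest path from v back to v.
The shortest such closed walk is Pia → Cal → Gus → Lia → Pia, length 4.

4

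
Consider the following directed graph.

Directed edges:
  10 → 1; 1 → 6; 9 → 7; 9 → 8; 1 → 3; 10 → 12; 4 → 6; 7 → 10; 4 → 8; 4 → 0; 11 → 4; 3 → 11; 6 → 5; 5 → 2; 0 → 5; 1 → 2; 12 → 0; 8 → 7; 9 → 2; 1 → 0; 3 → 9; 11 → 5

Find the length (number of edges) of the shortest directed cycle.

For each vertex v, BFS finds the shortest path from v back to v.
The shortest such closed walk is 3 → 9 → 7 → 10 → 1 → 3, length 5.

5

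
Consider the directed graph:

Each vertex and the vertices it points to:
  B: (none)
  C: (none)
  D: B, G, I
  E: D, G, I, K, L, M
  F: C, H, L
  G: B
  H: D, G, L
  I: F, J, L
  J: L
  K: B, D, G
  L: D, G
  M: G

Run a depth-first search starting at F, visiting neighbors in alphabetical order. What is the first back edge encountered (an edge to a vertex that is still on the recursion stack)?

I->F

DFS from F (visiting neighbors in alphabetical order); mark gray on enter, black on exit:
F gray
  C gray
  C black
  H gray
    D gray
      B gray
      B black
      G gray
        G→B: B black — skip
      G black
      I gray
        I→F: F is gray → back edge
First back edge: I → F.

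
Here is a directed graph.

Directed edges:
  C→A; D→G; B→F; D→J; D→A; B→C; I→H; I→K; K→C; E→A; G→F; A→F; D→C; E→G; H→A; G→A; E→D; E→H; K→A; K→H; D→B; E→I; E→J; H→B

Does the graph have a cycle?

No

DFS with white/gray/black marking, starting from C:
C gray
  A gray
    F gray
    F black
  A black
C black
K gray
  K→C: C black — skip
  K→A: A black — skip
  H gray
    H→A: A black — skip
    B gray
      B→C: C black — skip
      B→F: F black — skip
    B black
  H black
K black
E gray
  E→A: A black — skip
  E→H: H black — skip
  G gray
    G→A: A black — skip
    G→F: F black — skip
  G black
  J gray
  J black
  D gray
    D→C: C black — skip
    D→B: B black — skip
    D→G: G black — skip
    D→A: A black — skip
    D→J: J black — skip
  D black
  I gray
    I→H: H black — skip
    I→K: K black — skip
  I black
E black
Every edge goes to a white or black vertex — no back edge, so the graph is acyclic.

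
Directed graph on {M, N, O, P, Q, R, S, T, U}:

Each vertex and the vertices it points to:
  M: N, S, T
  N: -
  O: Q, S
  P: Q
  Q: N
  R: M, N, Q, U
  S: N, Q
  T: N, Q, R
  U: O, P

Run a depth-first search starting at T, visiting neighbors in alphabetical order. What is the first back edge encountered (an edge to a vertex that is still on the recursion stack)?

DFS from T (visiting neighbors in alphabetical order); mark gray on enter, black on exit:
T gray
  N gray
  N black
  Q gray
    Q→N: N black — skip
  Q black
  R gray
    M gray
      M→N: N black — skip
      S gray
        S→N: N black — skip
        S→Q: Q black — skip
      S black
      M→T: T is gray → back edge
First back edge: M → T.

M->T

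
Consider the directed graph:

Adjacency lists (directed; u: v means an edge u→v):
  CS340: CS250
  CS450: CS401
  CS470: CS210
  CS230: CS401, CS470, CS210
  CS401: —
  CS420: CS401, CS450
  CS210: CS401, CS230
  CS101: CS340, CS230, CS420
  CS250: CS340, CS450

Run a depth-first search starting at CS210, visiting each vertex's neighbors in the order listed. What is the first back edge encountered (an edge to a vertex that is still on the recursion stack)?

DFS from CS210 (visiting each vertex's neighbors in the order listed); mark gray on enter, black on exit:
CS210 gray
  CS401 gray
  CS401 black
  CS230 gray
    CS230→CS401: CS401 black — skip
    CS470 gray
      CS470→CS210: CS210 is gray → back edge
First back edge: CS470 → CS210.

CS470->CS210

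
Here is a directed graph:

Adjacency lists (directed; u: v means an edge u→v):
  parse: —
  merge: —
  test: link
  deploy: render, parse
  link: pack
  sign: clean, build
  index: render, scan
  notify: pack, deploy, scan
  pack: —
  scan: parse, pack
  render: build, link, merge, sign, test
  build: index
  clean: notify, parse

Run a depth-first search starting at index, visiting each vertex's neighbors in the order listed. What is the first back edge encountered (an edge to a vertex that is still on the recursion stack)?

build->index

DFS from index (visiting each vertex's neighbors in the order listed); mark gray on enter, black on exit:
index gray
  render gray
    build gray
      build→index: index is gray → back edge
First back edge: build → index.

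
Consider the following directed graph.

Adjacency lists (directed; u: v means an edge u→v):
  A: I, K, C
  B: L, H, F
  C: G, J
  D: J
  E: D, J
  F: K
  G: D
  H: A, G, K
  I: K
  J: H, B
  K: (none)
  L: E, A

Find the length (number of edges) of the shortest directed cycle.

4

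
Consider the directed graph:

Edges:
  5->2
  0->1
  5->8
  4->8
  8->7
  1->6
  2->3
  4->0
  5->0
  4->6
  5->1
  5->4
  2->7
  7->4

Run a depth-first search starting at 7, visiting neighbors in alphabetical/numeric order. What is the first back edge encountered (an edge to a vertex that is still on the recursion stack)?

8→7

DFS from 7 (visiting neighbors in alphabetical/numeric order); mark gray on enter, black on exit:
7 gray
  4 gray
    0 gray
      1 gray
        6 gray
        6 black
      1 black
    0 black
    4→6: 6 black — skip
    8 gray
      8→7: 7 is gray → back edge
First back edge: 8 → 7.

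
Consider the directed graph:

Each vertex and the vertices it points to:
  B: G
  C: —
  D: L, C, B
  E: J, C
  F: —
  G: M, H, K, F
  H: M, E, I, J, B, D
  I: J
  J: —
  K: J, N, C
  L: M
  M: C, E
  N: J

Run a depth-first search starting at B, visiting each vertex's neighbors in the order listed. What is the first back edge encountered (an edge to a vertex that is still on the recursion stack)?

H->B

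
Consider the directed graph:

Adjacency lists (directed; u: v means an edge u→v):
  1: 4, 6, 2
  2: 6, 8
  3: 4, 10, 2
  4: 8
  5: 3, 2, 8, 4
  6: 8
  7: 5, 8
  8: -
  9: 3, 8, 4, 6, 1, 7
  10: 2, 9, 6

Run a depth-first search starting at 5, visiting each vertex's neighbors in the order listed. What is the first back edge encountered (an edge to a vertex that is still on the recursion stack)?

DFS from 5 (visiting each vertex's neighbors in the order listed); mark gray on enter, black on exit:
5 gray
  3 gray
    4 gray
      8 gray
      8 black
    4 black
    10 gray
      2 gray
        6 gray
          6→8: 8 black — skip
        6 black
        2→8: 8 black — skip
      2 black
      9 gray
        9→3: 3 is gray → back edge
First back edge: 9 → 3.

9→3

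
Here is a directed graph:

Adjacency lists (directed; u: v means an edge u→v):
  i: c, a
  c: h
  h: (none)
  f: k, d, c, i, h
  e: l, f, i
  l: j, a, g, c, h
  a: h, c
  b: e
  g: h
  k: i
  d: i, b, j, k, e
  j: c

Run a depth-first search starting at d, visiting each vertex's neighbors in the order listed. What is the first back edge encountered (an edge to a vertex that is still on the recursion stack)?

DFS from d (visiting each vertex's neighbors in the order listed); mark gray on enter, black on exit:
d gray
  i gray
    c gray
      h gray
      h black
    c black
    a gray
      a→h: h black — skip
      a→c: c black — skip
    a black
  i black
  b gray
    e gray
      l gray
        j gray
          j→c: c black — skip
        j black
        l→a: a black — skip
        g gray
          g→h: h black — skip
        g black
        l→c: c black — skip
        l→h: h black — skip
      l black
      f gray
        k gray
          k→i: i black — skip
        k black
        f→d: d is gray → back edge
First back edge: f → d.

f→d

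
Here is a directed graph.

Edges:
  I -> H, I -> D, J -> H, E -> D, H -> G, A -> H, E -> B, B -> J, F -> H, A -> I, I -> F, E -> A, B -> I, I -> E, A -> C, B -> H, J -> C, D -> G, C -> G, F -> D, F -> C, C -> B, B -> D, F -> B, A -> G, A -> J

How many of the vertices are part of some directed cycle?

7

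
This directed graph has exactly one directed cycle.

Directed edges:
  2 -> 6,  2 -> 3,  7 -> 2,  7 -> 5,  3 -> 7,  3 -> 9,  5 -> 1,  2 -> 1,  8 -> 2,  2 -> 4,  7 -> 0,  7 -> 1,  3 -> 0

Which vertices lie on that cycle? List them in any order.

DFS with gray/black marking from 2:
2 gray
  6 gray
  6 black
  1 gray
  1 black
  4 gray
  4 black
  3 gray
    0 gray
    0 black
    7 gray
      7→0: 0 black — skip
      7→2: 2 is gray → back edge
Back edge closes the cycle 2 → 3 → 7 → 2; its vertices are {2, 3, 7}.

2, 3, 7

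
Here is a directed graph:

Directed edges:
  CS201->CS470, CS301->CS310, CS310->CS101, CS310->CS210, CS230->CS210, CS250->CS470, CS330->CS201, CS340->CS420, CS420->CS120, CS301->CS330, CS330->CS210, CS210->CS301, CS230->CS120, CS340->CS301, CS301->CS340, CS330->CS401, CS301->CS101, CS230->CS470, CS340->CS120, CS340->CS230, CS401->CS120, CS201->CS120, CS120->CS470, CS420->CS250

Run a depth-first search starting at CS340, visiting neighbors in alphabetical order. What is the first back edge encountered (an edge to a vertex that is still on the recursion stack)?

CS310->CS210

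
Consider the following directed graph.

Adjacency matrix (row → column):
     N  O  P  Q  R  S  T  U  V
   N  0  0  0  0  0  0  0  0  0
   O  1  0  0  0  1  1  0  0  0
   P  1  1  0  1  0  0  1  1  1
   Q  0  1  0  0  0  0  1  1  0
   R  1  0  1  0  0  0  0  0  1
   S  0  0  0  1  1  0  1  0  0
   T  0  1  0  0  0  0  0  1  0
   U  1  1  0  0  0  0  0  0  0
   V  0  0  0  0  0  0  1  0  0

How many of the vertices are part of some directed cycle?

A vertex is on a directed cycle iff it belongs to a strongly connected component of size ≥ 2 (or has a self-loop).
The vertices on cycles are {O, P, Q, R, S, T, U, V} — 8 in total.

8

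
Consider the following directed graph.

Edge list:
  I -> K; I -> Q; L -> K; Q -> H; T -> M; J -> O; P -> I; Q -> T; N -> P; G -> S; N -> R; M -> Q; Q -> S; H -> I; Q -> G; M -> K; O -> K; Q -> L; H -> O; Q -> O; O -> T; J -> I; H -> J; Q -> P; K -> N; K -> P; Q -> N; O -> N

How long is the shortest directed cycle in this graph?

3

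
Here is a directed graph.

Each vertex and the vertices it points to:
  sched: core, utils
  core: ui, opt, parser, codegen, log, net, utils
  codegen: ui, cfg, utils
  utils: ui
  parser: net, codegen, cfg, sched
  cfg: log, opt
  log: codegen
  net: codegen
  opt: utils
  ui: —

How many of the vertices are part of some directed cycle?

6

A vertex is on a directed cycle iff it belongs to a strongly connected component of size ≥ 2 (or has a self-loop).
The vertices on cycles are {cfg, log, core, sched, parser, codegen} — 6 in total.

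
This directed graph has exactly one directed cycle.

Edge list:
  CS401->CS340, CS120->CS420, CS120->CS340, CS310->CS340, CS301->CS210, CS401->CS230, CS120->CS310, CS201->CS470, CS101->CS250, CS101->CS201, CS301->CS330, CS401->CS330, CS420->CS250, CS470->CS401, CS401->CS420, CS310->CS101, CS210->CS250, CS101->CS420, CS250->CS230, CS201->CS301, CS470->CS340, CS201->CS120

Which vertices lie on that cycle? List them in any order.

DFS with gray/black marking from CS201:
CS201 gray
  CS120 gray
    CS310 gray
      CS101 gray
        CS420 gray
          CS250 gray
            CS230 gray
            CS230 black
          CS250 black
        CS420 black
        CS101→CS201: CS201 is gray → back edge
Back edge closes the cycle CS201 → CS120 → CS310 → CS101 → CS201; its vertices are {CS101, CS120, CS201, CS310}.

CS101, CS120, CS201, CS310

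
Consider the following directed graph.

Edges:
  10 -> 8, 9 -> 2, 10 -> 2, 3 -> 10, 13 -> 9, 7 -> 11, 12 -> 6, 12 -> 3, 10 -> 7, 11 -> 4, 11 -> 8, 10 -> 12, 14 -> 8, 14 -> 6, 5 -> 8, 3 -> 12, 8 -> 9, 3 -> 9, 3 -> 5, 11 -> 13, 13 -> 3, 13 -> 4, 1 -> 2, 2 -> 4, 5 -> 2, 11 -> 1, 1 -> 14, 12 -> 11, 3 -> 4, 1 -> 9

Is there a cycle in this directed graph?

Yes

DFS with white/gray/black marking, starting from 1:
1 gray
  14 gray
    6 gray
    6 black
    8 gray
      9 gray
        2 gray
          4 gray
          4 black
        2 black
      9 black
    8 black
  14 black
  1→2: 2 black — skip
  1→9: 9 black — skip
1 black
3 gray
  3→4: 4 black — skip
  12 gray
    11 gray
      13 gray
        13→3: 3 is gray → back edge
Back edge found, so a cycle exists: 3 → 12 → 11 → 13 → 3.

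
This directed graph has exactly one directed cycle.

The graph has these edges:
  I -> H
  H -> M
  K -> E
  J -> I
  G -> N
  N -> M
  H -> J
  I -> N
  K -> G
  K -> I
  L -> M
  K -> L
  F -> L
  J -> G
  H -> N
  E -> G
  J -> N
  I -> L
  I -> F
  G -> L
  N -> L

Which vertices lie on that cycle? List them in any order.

H, I, J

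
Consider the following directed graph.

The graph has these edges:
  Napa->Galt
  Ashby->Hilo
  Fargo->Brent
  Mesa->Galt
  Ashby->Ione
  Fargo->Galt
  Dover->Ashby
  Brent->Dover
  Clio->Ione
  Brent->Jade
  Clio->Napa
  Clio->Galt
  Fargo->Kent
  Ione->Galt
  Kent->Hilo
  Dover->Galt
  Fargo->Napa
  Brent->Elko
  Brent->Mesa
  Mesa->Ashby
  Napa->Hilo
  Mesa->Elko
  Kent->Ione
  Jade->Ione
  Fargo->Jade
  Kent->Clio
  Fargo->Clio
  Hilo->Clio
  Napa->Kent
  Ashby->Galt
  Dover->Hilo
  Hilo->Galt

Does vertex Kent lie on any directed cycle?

Kent is on a cycle iff Kent can reach itself via ≥1 edge.
Kent → Clio → Napa → Kent — yes.

Yes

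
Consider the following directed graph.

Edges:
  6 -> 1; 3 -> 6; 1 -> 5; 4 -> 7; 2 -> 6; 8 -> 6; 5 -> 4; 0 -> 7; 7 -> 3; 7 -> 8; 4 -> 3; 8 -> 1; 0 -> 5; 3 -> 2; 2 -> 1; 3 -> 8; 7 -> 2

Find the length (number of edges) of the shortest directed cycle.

5

For each vertex v, BFS finds the shortest path from v back to v.
The shortest such closed walk is 5 → 4 → 7 → 2 → 1 → 5, length 5.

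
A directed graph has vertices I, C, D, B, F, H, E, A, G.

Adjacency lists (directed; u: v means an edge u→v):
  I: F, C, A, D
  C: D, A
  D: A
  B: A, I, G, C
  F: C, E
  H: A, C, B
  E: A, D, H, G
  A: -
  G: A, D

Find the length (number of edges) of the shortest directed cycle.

For each vertex v, BFS finds the shortest path from v back to v.
The shortest such closed walk is E → H → B → I → F → E, length 5.

5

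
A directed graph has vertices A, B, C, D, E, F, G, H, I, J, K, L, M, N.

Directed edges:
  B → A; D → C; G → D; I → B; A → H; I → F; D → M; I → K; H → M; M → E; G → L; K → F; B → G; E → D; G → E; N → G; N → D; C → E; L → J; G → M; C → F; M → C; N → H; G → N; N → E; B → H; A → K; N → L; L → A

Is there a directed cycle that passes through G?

Yes

G is on a cycle iff G can reach itself via ≥1 edge.
G → N → G — yes.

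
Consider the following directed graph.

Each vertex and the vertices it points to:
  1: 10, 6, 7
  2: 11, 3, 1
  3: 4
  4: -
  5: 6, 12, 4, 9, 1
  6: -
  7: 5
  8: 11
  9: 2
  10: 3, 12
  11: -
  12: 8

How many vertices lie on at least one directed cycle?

A vertex is on a directed cycle iff it belongs to a strongly connected component of size ≥ 2 (or has a self-loop).
The vertices on cycles are {1, 2, 5, 7, 9} — 5 in total.

5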